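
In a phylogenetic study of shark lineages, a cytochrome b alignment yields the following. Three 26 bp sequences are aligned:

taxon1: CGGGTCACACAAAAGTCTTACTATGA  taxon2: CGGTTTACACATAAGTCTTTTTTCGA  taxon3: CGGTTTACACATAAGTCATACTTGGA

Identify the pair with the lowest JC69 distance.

taxon1–taxon2: 7/26 differ, p = 0.269, d = 0.334.
taxon1–taxon3: 6/26 differ, p = 0.231, d = 0.276.
taxon2–taxon3: 4/26 differ, p = 0.154, d = 0.172.
The smallest distance is between taxon2 and taxon3.

taxon2 and taxon3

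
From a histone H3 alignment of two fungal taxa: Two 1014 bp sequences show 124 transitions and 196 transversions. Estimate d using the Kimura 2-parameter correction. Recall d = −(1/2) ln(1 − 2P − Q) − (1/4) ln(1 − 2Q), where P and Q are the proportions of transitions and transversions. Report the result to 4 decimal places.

0.4102

P = 124/1014 ≈ 0.122288 and Q = 196/1014 ≈ 0.193294.
Under the Kimura two-parameter model, d = −½ ln(1 − 2P − Q) − ¼ ln(1 − 2Q).
1 − 2P − Q = 0.56213, giving −½ ln(0.56213) = 0.288011.
1 − 2Q = 0.613412, giving −¼ ln(0.613412) = 0.122180.
d = 0.288011 + 0.122180 = 0.410191.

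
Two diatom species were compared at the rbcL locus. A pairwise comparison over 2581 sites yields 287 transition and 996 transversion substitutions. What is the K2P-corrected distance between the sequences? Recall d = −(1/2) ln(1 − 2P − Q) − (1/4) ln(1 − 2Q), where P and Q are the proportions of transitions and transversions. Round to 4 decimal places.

P = 287/2581 ≈ 0.111197 and Q = 996/2581 ≈ 0.385897.
Under the Kimura two-parameter model, d = −½ ln(1 − 2P − Q) − ¼ ln(1 − 2Q).
1 − 2P − Q = 0.391709, giving −½ ln(0.391709) = 0.468618.
1 − 2Q = 0.228206, giving −¼ ln(0.228206) = 0.369377.
d = 0.468618 + 0.369377 = 0.837995.

0.8380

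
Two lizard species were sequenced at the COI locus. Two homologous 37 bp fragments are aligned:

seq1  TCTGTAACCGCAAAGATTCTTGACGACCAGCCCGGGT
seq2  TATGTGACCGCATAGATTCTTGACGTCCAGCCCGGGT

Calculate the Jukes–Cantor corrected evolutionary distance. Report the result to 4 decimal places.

0.1167

The sequences differ at 4 of 37 sites (2, 6, 13, 26), so p = 4/37 ≈ 0.108108.
d = −(3/4) ln(1 − 4p/3) = −0.75 ln(1 − 0.144144) = −0.75 ln(0.855856)
  = −0.75 × (-0.155653) = 0.116740 substitutions/site.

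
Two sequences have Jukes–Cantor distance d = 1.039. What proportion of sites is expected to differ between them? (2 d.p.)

0.56

p = (3/4)(1 − e^(−4d/3)) = 0.75 × (1 − e^(-1.385333)) = 0.75 × (1 − 0.250240) = 0.562320.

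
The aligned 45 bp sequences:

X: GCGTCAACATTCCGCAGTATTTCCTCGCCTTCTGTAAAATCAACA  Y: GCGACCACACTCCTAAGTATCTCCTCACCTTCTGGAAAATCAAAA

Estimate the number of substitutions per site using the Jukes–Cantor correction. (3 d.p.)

The sequences differ at 9 of 45 sites (4, 6, 10, 14, 15, 21, 27, 35, 44), so p = 9/45 = 0.2.
d = −(3/4) ln(1 − 4p/3) = −0.75 ln(1 − 0.266667) = −0.75 ln(0.733333)
  = −0.75 × (-0.310155) = 0.232616 substitutions/site.

0.233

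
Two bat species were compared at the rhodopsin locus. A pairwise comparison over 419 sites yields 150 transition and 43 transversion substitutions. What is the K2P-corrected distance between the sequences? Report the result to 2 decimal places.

P = 150/419 ≈ 0.357995 and Q = 43/419 ≈ 0.102625.
Under the Kimura two-parameter model, d = −½ ln(1 − 2P − Q) − ¼ ln(1 − 2Q).
1 − 2P − Q = 0.181385, giving −½ ln(0.181385) = 0.853567.
1 − 2Q = 0.79475, giving −¼ ln(0.79475) = 0.057432.
d = 0.853567 + 0.057432 = 0.910999.

0.91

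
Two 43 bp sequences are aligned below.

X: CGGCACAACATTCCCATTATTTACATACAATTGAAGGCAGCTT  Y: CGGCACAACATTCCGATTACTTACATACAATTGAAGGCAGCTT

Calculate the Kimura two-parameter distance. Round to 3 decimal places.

0.048

Of 43 sites, 1 differences are transitions and 1 are transversions, so P = 1/43 ≈ 0.023256 and Q = 1/43 ≈ 0.023256.
Under the Kimura two-parameter model, d = −½ ln(1 − 2P − Q) − ¼ ln(1 − 2Q).
1 − 2P − Q = 0.930232, giving −½ ln(0.930232) = 0.036161.
1 − 2Q = 0.953488, giving −¼ ln(0.953488) = 0.011907.
d = 0.036161 + 0.011907 = 0.048068.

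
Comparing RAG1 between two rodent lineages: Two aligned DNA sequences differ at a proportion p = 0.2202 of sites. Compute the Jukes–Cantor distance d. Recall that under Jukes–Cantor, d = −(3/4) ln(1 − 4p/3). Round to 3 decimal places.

d = −(3/4) ln(1 − 4p/3) = −0.75 ln(1 − 0.2936) = −0.75 ln(0.7064)
  = −0.75 × (-0.347574) = 0.260681 substitutions/site.

0.261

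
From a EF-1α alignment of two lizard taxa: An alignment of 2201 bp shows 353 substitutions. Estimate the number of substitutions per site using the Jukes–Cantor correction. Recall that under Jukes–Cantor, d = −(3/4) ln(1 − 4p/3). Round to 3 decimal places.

0.180

p = 353/2201 ≈ 0.160382.
d = −(3/4) ln(1 − 4p/3) = −0.75 ln(1 − 0.213843) = −0.75 ln(0.786157)
  = −0.75 × (-0.240599) = 0.180449 substitutions/site.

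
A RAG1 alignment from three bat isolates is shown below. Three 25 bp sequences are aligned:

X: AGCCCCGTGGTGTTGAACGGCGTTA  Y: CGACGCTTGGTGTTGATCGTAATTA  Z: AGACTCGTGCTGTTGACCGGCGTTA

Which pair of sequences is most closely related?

X–Y: 8/25 differ, p = 0.320, d = 0.417.
X–Z: 4/25 differ, p = 0.160, d = 0.180.
Y–Z: 8/25 differ, p = 0.320, d = 0.417.
The smallest distance is between X and Z.

X and Z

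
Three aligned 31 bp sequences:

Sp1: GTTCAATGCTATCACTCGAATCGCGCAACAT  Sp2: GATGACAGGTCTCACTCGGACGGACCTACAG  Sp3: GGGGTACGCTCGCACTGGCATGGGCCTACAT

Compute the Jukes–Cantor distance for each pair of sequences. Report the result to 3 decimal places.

d(Sp1,Sp2) = 0.614, d(Sp1,Sp3) = 0.614, d(Sp2,Sp3) = 0.544

Sp1–Sp2: 13/31 sites differ → p ≈ 0.419355, d = −0.75 ln(1 − 0.55914) = 0.614271 ≈ 0.614.
Sp1–Sp3: 13/31 sites differ → p ≈ 0.419355, d = −0.75 ln(1 − 0.55914) = 0.614271 ≈ 0.614.
Sp2–Sp3: 12/31 sites differ → p ≈ 0.387097, d = −0.75 ln(1 − 0.516129) = 0.544453 ≈ 0.544.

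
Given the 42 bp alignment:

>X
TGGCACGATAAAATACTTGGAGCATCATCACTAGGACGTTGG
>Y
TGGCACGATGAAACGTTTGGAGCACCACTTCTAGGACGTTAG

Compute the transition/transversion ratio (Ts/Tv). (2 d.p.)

8.00

Transitions are A↔G and C↔T; transversions are all other mismatches.
Transitions: 8. Transversions: 1.
R = 8/1 = 8.00.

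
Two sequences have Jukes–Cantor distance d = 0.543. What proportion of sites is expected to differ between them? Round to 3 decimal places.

p = (3/4)(1 − e^(−4d/3)) = 0.75 × (1 − e^(-0.724)) = 0.75 × (1 − 0.484809) = 0.386393.

0.386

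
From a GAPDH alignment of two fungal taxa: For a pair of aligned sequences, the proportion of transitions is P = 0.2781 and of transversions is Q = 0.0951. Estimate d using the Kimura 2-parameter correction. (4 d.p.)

0.5795

Under the Kimura two-parameter model, d = −½ ln(1 − 2P − Q) − ¼ ln(1 − 2Q).
1 − 2P − Q = 0.3487, giving −½ ln(0.3487) = 0.526772.
1 − 2Q = 0.8098, giving −¼ ln(0.8098) = 0.052742.
d = 0.526772 + 0.052742 = 0.579514.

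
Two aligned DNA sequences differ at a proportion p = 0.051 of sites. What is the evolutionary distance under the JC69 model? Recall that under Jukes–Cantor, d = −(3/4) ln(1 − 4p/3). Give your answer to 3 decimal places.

0.053

d = −(3/4) ln(1 − 4p/3) = −0.75 ln(1 − 0.068) = −0.75 ln(0.932)
  = −0.75 × (-0.070422) = 0.052817 substitutions/site.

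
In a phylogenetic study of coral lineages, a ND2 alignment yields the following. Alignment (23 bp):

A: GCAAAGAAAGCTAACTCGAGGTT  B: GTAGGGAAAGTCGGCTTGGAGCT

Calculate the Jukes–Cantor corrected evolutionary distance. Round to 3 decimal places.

The sequences differ at 11 of 23 sites, so p = 11/23 ≈ 0.478261.
d = −(3/4) ln(1 − 4p/3) = −0.75 ln(1 − 0.637681) = −0.75 ln(0.362319)
  = −0.75 × (-1.015230) = 0.761423 substitutions/site.

0.761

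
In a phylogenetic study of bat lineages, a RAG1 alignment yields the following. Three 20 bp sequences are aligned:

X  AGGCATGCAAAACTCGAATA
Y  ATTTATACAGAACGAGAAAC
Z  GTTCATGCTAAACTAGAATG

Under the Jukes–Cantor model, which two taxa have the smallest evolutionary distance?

X–Y: 9/20 differ, p = 0.450, d = 0.687.
X–Z: 6/20 differ, p = 0.300, d = 0.383.
Y–Z: 8/20 differ, p = 0.400, d = 0.572.
The smallest distance is between X and Z.

X and Z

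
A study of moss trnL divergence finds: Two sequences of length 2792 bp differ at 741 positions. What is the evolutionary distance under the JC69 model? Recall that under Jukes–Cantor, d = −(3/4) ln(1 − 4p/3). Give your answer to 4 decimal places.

p = 741/2792 ≈ 0.265401.
d = −(3/4) ln(1 − 4p/3) = −0.75 ln(1 − 0.353868) = −0.75 ln(0.646132)
  = −0.75 × (-0.436751) = 0.327563 substitutions/site.

0.3276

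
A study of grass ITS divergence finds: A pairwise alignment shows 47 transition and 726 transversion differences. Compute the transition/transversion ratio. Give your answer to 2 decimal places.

0.06

R = 47/726 = 0.064738… ≈ 0.06 (to 2 d.p.).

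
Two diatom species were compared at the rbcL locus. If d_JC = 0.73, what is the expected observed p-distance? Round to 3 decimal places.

p = (3/4)(1 − e^(−4d/3)) = 0.75 × (1 − e^(-0.973333)) = 0.75 × (1 − 0.377822) = 0.466634.

0.467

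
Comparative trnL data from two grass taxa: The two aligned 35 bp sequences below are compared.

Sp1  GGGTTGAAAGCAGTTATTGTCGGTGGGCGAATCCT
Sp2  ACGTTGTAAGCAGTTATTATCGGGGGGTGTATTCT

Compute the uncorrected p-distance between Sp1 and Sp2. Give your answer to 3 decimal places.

The sequences differ at 8 of 35 positions (sites 1, 2, 7, 19, 24, 28, 30, 33).
p = 8/35 = 0.228571… ≈ 0.229 (to 3 d.p.).

0.229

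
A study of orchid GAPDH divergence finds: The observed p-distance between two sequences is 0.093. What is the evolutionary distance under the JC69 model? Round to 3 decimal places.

0.099

d = −(3/4) ln(1 − 4p/3) = −0.75 ln(1 − 0.124) = −0.75 ln(0.876)
  = −0.75 × (-0.132389) = 0.099292 substitutions/site.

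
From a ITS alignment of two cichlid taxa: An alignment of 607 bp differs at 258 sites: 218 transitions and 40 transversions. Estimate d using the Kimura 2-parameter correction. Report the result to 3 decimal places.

0.802

P = 218/607 ≈ 0.359143 and Q = 40/607 ≈ 0.065898.
Under the Kimura two-parameter model, d = −½ ln(1 − 2P − Q) − ¼ ln(1 − 2Q).
1 − 2P − Q = 0.215816, giving −½ ln(0.215816) = 0.766665.
1 − 2Q = 0.868204, giving −¼ ln(0.868204) = 0.035332.
d = 0.766665 + 0.035332 = 0.801997.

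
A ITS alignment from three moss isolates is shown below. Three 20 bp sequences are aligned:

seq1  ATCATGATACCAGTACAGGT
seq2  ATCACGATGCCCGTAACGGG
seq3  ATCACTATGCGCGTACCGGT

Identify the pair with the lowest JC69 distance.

seq1–seq2: 6/20 differ, p = 0.300, d = 0.383.
seq1–seq3: 6/20 differ, p = 0.300, d = 0.383.
seq2–seq3: 4/20 differ, p = 0.200, d = 0.233.
The smallest distance is between seq2 and seq3.

seq2 and seq3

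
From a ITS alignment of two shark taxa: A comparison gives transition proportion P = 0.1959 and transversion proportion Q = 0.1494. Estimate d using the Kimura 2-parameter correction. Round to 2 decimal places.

Under the Kimura two-parameter model, d = −½ ln(1 − 2P − Q) − ¼ ln(1 − 2Q).
1 − 2P − Q = 0.4588, giving −½ ln(0.4588) = 0.389570.
1 − 2Q = 0.7012, giving −¼ ln(0.7012) = 0.088741.
d = 0.389570 + 0.088741 = 0.478311.

0.48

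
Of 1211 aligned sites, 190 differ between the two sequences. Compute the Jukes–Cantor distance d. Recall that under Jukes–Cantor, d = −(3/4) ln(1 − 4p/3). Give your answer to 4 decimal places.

p = 190/1211 ≈ 0.156895.
d = −(3/4) ln(1 − 4p/3) = −0.75 ln(1 − 0.209193) = −0.75 ln(0.790807)
  = −0.75 × (-0.234701) = 0.176026 substitutions/site.

0.1760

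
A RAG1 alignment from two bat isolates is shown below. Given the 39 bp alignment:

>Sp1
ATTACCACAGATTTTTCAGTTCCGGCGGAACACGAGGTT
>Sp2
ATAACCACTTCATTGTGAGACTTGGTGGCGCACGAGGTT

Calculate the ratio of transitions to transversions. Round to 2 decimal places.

0.56

Transitions are A↔G and C↔T; transversions are all other mismatches.
Transitions: 5. Transversions: 9.
R = 5/9 = 0.555555… ≈ 0.56 (to 2 d.p.).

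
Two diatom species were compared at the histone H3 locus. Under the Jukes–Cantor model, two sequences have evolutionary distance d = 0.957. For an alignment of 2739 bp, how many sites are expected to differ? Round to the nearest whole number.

1481

Invert JC69: p = (3/4)(1 − e^(−4d/3)) = 0.75 × (1 − e^(-1.276)) = 0.75 × (1 − 0.279152) = 0.540636.
Expected differing sites = pL ≈ 0.540636 × 2739 = 1480.802004 ≈ 1481.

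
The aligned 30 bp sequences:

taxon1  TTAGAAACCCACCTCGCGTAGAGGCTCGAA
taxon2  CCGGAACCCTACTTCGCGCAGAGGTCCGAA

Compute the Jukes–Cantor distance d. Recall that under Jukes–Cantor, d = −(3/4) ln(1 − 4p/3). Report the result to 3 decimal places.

The sequences differ at 9 of 30 sites (1, 2, 3, 7, 10, 13, 19, 25, 26), so p = 9/30 = 0.3.
d = −(3/4) ln(1 − 4p/3) = −0.75 ln(1 − 0.4) = −0.75 ln(0.6)
  = −0.75 × (-0.510826) = 0.383120 substitutions/site.

0.383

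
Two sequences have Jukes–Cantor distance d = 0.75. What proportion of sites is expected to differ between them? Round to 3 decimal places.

p = (3/4)(1 − e^(−4d/3)) = 0.75 × (1 − e^(-1)) = 0.75 × (1 − 0.367879) = 0.474091.

0.474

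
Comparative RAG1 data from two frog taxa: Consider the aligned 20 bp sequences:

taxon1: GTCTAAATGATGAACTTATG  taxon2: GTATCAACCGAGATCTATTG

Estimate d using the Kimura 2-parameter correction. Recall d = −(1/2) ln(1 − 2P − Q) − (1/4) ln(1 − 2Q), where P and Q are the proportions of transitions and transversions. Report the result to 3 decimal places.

Of 20 sites, 2 differences are transitions and 7 are transversions, so P = 2/20 = 0.1 and Q = 7/20 = 0.35.
Under the Kimura two-parameter model, d = −½ ln(1 − 2P − Q) − ¼ ln(1 − 2Q).
1 − 2P − Q = 0.45, giving −½ ln(0.45) = 0.399254.
1 − 2Q = 0.3, giving −¼ ln(0.3) = 0.300993.
d = 0.399254 + 0.300993 = 0.700247.

0.700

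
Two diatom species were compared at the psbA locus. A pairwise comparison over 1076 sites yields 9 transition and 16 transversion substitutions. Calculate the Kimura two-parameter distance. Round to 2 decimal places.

P = 9/1076 ≈ 0.008364 and Q = 16/1076 ≈ 0.01487.
Under the Kimura two-parameter model, d = −½ ln(1 − 2P − Q) − ¼ ln(1 − 2Q).
1 − 2P − Q = 0.968402, giving −½ ln(0.968402) = 0.016054.
1 − 2Q = 0.97026, giving −¼ ln(0.97026) = 0.007548.
d = 0.016054 + 0.007548 = 0.023602.

0.02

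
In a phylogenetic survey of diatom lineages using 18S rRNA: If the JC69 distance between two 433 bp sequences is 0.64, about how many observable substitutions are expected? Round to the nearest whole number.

186

Invert JC69: p = (3/4)(1 − e^(−4d/3)) = 0.75 × (1 − e^(-0.853333)) = 0.75 × (1 − 0.425993) = 0.430505.
Expected differing sites = pL ≈ 0.430505 × 433 = 186.408665 ≈ 186.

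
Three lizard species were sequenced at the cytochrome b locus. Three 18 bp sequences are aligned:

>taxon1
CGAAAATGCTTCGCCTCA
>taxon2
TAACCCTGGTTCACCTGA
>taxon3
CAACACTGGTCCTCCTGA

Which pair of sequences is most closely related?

taxon2 and taxon3

taxon1–taxon2: 8/18 differ, p = 0.444, d = 0.673.
taxon1–taxon3: 7/18 differ, p = 0.389, d = 0.548.
taxon2–taxon3: 4/18 differ, p = 0.222, d = 0.264.
The smallest distance is between taxon2 and taxon3.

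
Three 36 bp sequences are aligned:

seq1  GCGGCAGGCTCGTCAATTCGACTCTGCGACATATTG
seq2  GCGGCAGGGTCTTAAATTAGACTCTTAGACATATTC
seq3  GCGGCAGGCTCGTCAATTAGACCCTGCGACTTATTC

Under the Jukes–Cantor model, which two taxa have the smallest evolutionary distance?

seq1 and seq3

seq1–seq2: 7/36 differ, p = 0.194, d = 0.225.
seq1–seq3: 4/36 differ, p = 0.111, d = 0.120.
seq2–seq3: 7/36 differ, p = 0.194, d = 0.225.
The smallest distance is between seq1 and seq3.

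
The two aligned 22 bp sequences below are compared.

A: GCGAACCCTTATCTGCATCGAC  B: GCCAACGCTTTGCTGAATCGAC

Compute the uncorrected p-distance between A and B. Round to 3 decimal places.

The sequences differ at 5 of 22 positions (sites 3, 7, 11, 12, 16).
p = 5/22 = 0.227272… ≈ 0.227 (to 3 d.p.).

0.227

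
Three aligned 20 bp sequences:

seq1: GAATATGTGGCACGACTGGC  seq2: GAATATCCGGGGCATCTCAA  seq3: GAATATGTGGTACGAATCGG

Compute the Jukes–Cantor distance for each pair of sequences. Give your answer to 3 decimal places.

d(seq1,seq2) = 0.687, d(seq1,seq3) = 0.233, d(seq2,seq3) = 0.687

seq1–seq2: 9/20 sites differ → p = 0.45, d = −0.75 ln(1 − 0.6) = 0.687218 ≈ 0.687.
seq1–seq3: 4/20 sites differ → p = 0.2, d = −0.75 ln(1 − 0.266667) = 0.232617 ≈ 0.233.
seq2–seq3: 9/20 sites differ → p = 0.45, d = −0.75 ln(1 − 0.6) = 0.687218 ≈ 0.687.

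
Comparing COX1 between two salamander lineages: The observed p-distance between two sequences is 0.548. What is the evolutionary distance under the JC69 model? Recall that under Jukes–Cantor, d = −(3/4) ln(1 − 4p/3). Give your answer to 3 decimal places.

d = −(3/4) ln(1 − 4p/3) = −0.75 ln(1 − 0.730667) = −0.75 ln(0.269333)
  = −0.75 × (-1.311807) = 0.983855 substitutions/site.

0.984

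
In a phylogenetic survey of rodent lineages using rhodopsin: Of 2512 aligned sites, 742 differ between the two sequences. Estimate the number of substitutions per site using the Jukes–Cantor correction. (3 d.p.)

0.375

p = 742/2512 ≈ 0.295382.
d = −(3/4) ln(1 − 4p/3) = −0.75 ln(1 − 0.393843) = −0.75 ln(0.606157)
  = −0.75 × (-0.500616) = 0.375462 substitutions/site.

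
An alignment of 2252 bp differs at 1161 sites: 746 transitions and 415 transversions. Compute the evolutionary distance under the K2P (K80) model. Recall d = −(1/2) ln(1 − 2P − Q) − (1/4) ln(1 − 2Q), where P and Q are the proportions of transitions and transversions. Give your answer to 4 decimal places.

1.0530

P = 746/2252 ≈ 0.331261 and Q = 415/2252 ≈ 0.184281.
Under the Kimura two-parameter model, d = −½ ln(1 − 2P − Q) − ¼ ln(1 − 2Q).
1 − 2P − Q = 0.153197, giving −½ ln(0.153197) = 0.938015.
1 − 2Q = 0.631438, giving −¼ ln(0.631438) = 0.114939.
d = 0.938015 + 0.114939 = 1.052954.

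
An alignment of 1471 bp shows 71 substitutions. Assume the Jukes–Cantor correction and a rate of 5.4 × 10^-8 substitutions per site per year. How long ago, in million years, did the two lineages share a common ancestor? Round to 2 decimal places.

0.46

p = 71/1471 ≈ 0.048266.
d = −(3/4) ln(1 − 4p/3) = −0.75 ln(1 − 0.064355) = −0.75 ln(0.935645)
  = −0.75 × (-0.066519) = 0.049889 substitutions/site.
Under a molecular clock d = 2μt, so t = d/(2μ) = 0.049889 / (2 × 5.4 × 10^-8) = 0.46 million years.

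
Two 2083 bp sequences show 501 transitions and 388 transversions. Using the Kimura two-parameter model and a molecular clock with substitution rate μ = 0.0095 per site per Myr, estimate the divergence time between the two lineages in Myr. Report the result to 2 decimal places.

P = 501/2083 ≈ 0.240518 and Q = 388/2083 ≈ 0.18627.
Under the Kimura two-parameter model, d = −½ ln(1 − 2P − Q) − ¼ ln(1 − 2Q).
1 − 2P − Q = 0.332694, giving −½ ln(0.332694) = 0.550266.
1 − 2Q = 0.62746, giving −¼ ln(0.62746) = 0.116519.
d = 0.550266 + 0.116519 = 0.666785.
Under a molecular clock d = 2μt, so t = d/(2μ) = 0.666785 / (2 × 0.0095) = 35.09 Myr.

35.09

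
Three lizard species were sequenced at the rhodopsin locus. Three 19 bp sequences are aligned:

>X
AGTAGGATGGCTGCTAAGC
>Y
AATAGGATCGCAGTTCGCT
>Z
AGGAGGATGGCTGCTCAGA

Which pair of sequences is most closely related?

X and Z

X–Y: 8/19 differ, p = 0.421, d = 0.618.
X–Z: 3/19 differ, p = 0.158, d = 0.177.
Y–Z: 8/19 differ, p = 0.421, d = 0.618.
The smallest distance is between X and Z.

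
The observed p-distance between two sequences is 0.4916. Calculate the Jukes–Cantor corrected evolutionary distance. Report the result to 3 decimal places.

0.799

d = −(3/4) ln(1 − 4p/3) = −0.75 ln(1 − 0.655467) = −0.75 ln(0.344533)
  = −0.75 × (-1.065565) = 0.799174 substitutions/site.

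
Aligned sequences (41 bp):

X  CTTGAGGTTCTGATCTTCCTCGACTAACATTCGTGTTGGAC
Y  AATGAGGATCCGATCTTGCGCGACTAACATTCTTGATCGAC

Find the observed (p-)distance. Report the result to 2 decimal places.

The sequences differ at 9 of 41 positions (sites 1, 2, 8, 11, 18, 20, 33, 36, 38).
p = 9/41 = 0.219512… ≈ 0.22 (to 2 d.p.).

0.22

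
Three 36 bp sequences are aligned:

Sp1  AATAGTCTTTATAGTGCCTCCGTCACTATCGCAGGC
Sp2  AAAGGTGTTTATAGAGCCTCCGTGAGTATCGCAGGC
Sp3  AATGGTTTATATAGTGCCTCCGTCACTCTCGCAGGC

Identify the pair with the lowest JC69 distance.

Sp1–Sp2: 6/36 differ, p = 0.167, d = 0.188.
Sp1–Sp3: 4/36 differ, p = 0.111, d = 0.120.
Sp2–Sp3: 7/36 differ, p = 0.194, d = 0.225.
The smallest distance is between Sp1 and Sp3.

Sp1 and Sp3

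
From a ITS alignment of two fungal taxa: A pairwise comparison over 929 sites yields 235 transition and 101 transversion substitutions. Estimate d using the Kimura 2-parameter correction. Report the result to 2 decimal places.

P = 235/929 ≈ 0.25296 and Q = 101/929 ≈ 0.108719.
Under the Kimura two-parameter model, d = −½ ln(1 − 2P − Q) − ¼ ln(1 − 2Q).
1 − 2P − Q = 0.385361, giving −½ ln(0.385361) = 0.476787.
1 − 2Q = 0.782562, giving −¼ ln(0.782562) = 0.061296.
d = 0.476787 + 0.061296 = 0.538083.

0.54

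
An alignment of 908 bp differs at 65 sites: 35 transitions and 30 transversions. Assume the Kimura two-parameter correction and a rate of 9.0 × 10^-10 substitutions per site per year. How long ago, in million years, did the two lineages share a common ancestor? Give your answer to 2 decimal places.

41.91

P = 35/908 ≈ 0.038546 and Q = 30/908 ≈ 0.03304.
Under the Kimura two-parameter model, d = −½ ln(1 − 2P − Q) − ¼ ln(1 − 2Q).
1 − 2P − Q = 0.889868, giving −½ ln(0.889868) = 0.058341.
1 − 2Q = 0.93392, giving −¼ ln(0.93392) = 0.017091.
d = 0.058341 + 0.017091 = 0.075432.
Under a molecular clock d = 2μt, so t = d/(2μ) = 0.075432 / (2 × 9.0 × 10^-10) = 41.91 million years.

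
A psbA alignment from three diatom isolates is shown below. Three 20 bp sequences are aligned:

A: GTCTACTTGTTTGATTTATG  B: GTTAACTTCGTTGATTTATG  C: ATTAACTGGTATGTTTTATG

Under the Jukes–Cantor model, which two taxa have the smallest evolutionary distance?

A and B

A–B: 4/20 differ, p = 0.200, d = 0.233.
A–C: 6/20 differ, p = 0.300, d = 0.383.
B–C: 6/20 differ, p = 0.300, d = 0.383.
The smallest distance is between A and B.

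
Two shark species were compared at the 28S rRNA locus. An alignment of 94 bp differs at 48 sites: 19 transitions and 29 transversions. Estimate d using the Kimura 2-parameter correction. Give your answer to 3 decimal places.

0.864

P = 19/94 ≈ 0.202128 and Q = 29/94 ≈ 0.308511.
Under the Kimura two-parameter model, d = −½ ln(1 − 2P − Q) − ¼ ln(1 − 2Q).
1 − 2P − Q = 0.287233, giving −½ ln(0.287233) = 0.623731.
1 − 2Q = 0.382978, giving −¼ ln(0.382978) = 0.239944.
d = 0.623731 + 0.239944 = 0.863675.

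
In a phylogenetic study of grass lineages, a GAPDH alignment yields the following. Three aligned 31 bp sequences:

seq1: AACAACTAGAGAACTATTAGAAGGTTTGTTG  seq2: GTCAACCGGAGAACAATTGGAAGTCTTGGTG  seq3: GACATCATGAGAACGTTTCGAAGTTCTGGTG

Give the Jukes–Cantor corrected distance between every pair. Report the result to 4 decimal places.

seq1–seq2: 9/31 sites differ → p ≈ 0.290323, d = −0.75 ln(1 − 0.387097) = 0.367161 ≈ 0.3672.
seq1–seq3: 10/31 sites differ → p ≈ 0.322581, d = −0.75 ln(1 − 0.430108) = 0.421731 ≈ 0.4217.
seq2–seq3: 9/31 sites differ → p ≈ 0.290323, d = −0.75 ln(1 − 0.387097) = 0.367161 ≈ 0.3672.

d(seq1,seq2) = 0.3672, d(seq1,seq3) = 0.4217, d(seq2,seq3) = 0.3672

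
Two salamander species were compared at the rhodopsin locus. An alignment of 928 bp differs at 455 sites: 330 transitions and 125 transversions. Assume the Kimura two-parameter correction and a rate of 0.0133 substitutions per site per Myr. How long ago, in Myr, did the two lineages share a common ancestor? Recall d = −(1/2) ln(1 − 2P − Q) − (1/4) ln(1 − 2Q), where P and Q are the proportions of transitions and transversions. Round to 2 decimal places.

38.10

P = 330/928 ≈ 0.355603 and Q = 125/928 ≈ 0.134698.
Under the Kimura two-parameter model, d = −½ ln(1 − 2P − Q) − ¼ ln(1 − 2Q).
1 − 2P − Q = 0.154096, giving −½ ln(0.154096) = 0.935090.
1 − 2Q = 0.730604, giving −¼ ln(0.730604) = 0.078471.
d = 0.935090 + 0.078471 = 1.013561.
Under a molecular clock d = 2μt, so t = d/(2μ) = 1.013561 / (2 × 0.0133) = 38.10 Myr.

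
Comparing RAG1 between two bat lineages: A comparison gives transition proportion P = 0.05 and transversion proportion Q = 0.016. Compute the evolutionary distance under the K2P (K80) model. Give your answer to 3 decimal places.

Under the Kimura two-parameter model, d = −½ ln(1 − 2P − Q) − ¼ ln(1 − 2Q).
1 − 2P − Q = 0.884, giving −½ ln(0.884) = 0.061649.
1 − 2Q = 0.968, giving −¼ ln(0.968) = 0.008131.
d = 0.061649 + 0.008131 = 0.069780.

0.070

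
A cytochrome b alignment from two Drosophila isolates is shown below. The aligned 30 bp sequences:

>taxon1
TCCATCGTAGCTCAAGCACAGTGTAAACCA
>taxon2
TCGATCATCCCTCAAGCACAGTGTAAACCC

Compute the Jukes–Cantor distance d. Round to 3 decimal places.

The sequences differ at 5 of 30 sites (3, 7, 9, 10, 30), so p = 5/30 ≈ 0.166667.
d = −(3/4) ln(1 − 4p/3) = −0.75 ln(1 − 0.222223) = −0.75 ln(0.777777)
  = −0.75 × (-0.251315) = 0.188486 substitutions/site.

0.188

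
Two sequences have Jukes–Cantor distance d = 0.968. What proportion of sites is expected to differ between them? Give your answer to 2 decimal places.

0.54

p = (3/4)(1 − e^(−4d/3)) = 0.75 × (1 − e^(-1.290667)) = 0.75 × (1 − 0.275087) = 0.543685.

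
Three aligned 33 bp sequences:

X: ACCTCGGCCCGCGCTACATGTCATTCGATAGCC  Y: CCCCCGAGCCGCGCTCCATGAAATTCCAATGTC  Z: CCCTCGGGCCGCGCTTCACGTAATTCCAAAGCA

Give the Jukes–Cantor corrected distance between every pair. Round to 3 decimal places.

X–Y: 11/33 sites differ → p ≈ 0.333333, d = −0.75 ln(1 − 0.444444) = 0.440839 ≈ 0.441.
X–Z: 8/33 sites differ → p ≈ 0.242424, d = −0.75 ln(1 − 0.323232) = 0.292820 ≈ 0.293.
Y–Z: 8/33 sites differ → p ≈ 0.242424, d = −0.75 ln(1 − 0.323232) = 0.292820 ≈ 0.293.

d(X,Y) = 0.441, d(X,Z) = 0.293, d(Y,Z) = 0.293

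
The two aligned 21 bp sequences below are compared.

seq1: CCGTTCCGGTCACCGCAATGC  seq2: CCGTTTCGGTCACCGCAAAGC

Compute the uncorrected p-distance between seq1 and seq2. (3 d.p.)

0.095

The sequences differ at 2 of 21 positions (sites 6, 19).
p = 2/21 = 0.095238… ≈ 0.095 (to 3 d.p.).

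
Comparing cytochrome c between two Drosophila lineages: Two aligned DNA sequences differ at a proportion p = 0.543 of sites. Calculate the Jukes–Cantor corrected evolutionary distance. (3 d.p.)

d = −(3/4) ln(1 − 4p/3) = −0.75 ln(1 − 0.724) = −0.75 ln(0.276)
  = −0.75 × (-1.287354) = 0.965516 substitutions/site.

0.966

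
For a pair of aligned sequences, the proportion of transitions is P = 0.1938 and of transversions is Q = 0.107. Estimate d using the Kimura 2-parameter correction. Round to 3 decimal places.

0.401

Under the Kimura two-parameter model, d = −½ ln(1 − 2P − Q) − ¼ ln(1 − 2Q).
1 − 2P − Q = 0.5054, giving −½ ln(0.5054) = 0.341203.
1 − 2Q = 0.786, giving −¼ ln(0.786) = 0.060200.
d = 0.341203 + 0.060200 = 0.401403.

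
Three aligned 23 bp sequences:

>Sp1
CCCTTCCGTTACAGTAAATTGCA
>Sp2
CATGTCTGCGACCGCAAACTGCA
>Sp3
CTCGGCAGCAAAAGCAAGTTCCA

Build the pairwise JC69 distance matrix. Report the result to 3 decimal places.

d(Sp1,Sp2) = 0.553, d(Sp1,Sp3) = 0.650, d(Sp2,Sp3) = 0.650

Sp1–Sp2: 9/23 sites differ → p ≈ 0.391304, d = −0.75 ln(1 − 0.521739) = 0.553199 ≈ 0.553.
Sp1–Sp3: 10/23 sites differ → p ≈ 0.434783, d = −0.75 ln(1 − 0.579711) = 0.650110 ≈ 0.650.
Sp2–Sp3: 10/23 sites differ → p ≈ 0.434783, d = −0.75 ln(1 − 0.579711) = 0.650110 ≈ 0.650.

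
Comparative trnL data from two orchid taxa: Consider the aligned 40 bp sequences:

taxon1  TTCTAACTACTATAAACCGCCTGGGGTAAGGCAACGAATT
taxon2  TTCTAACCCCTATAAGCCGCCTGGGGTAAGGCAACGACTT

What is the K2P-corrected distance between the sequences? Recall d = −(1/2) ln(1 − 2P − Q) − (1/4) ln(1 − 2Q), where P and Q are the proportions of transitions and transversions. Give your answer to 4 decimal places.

Of 40 sites, 2 differences are transitions and 2 are transversions, so P = 2/40 = 0.05 and Q = 2/40 = 0.05.
Under the Kimura two-parameter model, d = −½ ln(1 − 2P − Q) − ¼ ln(1 − 2Q).
1 − 2P − Q = 0.85, giving −½ ln(0.85) = 0.081259.
1 − 2Q = 0.9, giving −¼ ln(0.9) = 0.026340.
d = 0.081259 + 0.026340 = 0.107599.

0.1076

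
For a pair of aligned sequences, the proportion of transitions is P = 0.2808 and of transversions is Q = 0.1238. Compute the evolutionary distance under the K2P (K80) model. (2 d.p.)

0.65

Under the Kimura two-parameter model, d = −½ ln(1 − 2P − Q) − ¼ ln(1 − 2Q).
1 − 2P − Q = 0.3146, giving −½ ln(0.3146) = 0.578227.
1 − 2Q = 0.7524, giving −¼ ln(0.7524) = 0.071122.
d = 0.578227 + 0.071122 = 0.649349.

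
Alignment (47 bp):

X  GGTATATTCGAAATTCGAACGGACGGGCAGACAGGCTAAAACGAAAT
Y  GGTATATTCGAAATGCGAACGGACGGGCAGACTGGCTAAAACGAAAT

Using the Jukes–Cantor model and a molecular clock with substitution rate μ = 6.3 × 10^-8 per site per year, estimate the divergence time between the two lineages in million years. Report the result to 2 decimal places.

0.35

The sequences differ at 2 of 47 sites (15, 33), so p = 2/47 ≈ 0.042553.
d = −(3/4) ln(1 − 4p/3) = −0.75 ln(1 − 0.056737) = −0.75 ln(0.943263)
  = −0.75 × (-0.058410) = 0.043808 substitutions/site.
Under a molecular clock d = 2μt, so t = d/(2μ) = 0.043808 / (2 × 6.3 × 10^-8) = 0.35 million years.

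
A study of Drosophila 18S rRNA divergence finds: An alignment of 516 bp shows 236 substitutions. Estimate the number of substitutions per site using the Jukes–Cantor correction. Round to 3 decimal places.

p = 236/516 ≈ 0.457364.
d = −(3/4) ln(1 − 4p/3) = −0.75 ln(1 − 0.609819) = −0.75 ln(0.390181)
  = −0.75 × (-0.941145) = 0.705859 substitutions/site.

0.706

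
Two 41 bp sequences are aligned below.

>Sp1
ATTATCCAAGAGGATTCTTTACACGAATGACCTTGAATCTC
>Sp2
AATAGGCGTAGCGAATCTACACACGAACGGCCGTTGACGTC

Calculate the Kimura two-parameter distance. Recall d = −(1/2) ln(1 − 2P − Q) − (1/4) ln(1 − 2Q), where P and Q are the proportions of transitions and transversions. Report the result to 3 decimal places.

Of 41 sites, 8 differences are transitions and 10 are transversions, so P = 8/41 ≈ 0.195122 and Q = 10/41 ≈ 0.243902.
Under the Kimura two-parameter model, d = −½ ln(1 − 2P − Q) − ¼ ln(1 − 2Q).
1 − 2P − Q = 0.365854, giving −½ ln(0.365854) = 0.502760.
1 − 2Q = 0.512196, giving −¼ ln(0.512196) = 0.167262.
d = 0.502760 + 0.167262 = 0.670022.

0.670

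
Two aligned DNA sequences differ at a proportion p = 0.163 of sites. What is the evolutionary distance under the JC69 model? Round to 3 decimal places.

d = −(3/4) ln(1 − 4p/3) = −0.75 ln(1 − 0.217333) = −0.75 ln(0.782667)
  = −0.75 × (-0.245048) = 0.183786 substitutions/site.

0.184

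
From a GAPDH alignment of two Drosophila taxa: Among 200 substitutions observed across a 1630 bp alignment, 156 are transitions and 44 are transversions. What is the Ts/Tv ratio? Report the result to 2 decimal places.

3.55

R = 156/44 = 3.545454… ≈ 3.55 (to 2 d.p.).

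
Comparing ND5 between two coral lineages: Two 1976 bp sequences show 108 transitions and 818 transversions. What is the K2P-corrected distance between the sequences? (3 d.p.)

P = 108/1976 ≈ 0.054656 and Q = 818/1976 ≈ 0.413968.
Under the Kimura two-parameter model, d = −½ ln(1 − 2P − Q) − ¼ ln(1 − 2Q).
1 − 2P − Q = 0.47672, giving −½ ln(0.47672) = 0.370413.
1 − 2Q = 0.172064, giving −¼ ln(0.172064) = 0.439972.
d = 0.370413 + 0.439972 = 0.810385.

0.810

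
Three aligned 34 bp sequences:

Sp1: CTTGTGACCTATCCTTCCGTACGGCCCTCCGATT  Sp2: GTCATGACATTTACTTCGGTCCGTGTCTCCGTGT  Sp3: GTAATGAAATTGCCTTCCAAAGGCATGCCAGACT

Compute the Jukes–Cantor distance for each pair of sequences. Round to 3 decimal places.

d(Sp1,Sp2) = 0.535, d(Sp1,Sp3) = 0.824, d(Sp2,Sp3) = 0.741

Sp1–Sp2: 13/34 sites differ → p ≈ 0.382353, d = −0.75 ln(1 − 0.509804) = 0.534712 ≈ 0.535.
Sp1–Sp3: 17/34 sites differ → p = 0.5, d = −0.75 ln(1 − 0.666667) = 0.823960 ≈ 0.824.
Sp2–Sp3: 16/34 sites differ → p ≈ 0.470588, d = −0.75 ln(1 − 0.627451) = 0.740540 ≈ 0.741.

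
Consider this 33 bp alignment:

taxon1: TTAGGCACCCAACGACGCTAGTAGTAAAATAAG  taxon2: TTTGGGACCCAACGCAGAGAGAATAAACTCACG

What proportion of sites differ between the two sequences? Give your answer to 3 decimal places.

0.394

The sequences differ at 13 of 33 positions.
p = 13/33 = 0.393939… ≈ 0.394 (to 3 d.p.).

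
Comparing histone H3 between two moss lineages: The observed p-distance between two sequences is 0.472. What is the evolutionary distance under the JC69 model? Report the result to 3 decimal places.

0.744

d = −(3/4) ln(1 − 4p/3) = −0.75 ln(1 − 0.629333) = −0.75 ln(0.370667)
  = −0.75 × (-0.992451) = 0.744338 substitutions/site.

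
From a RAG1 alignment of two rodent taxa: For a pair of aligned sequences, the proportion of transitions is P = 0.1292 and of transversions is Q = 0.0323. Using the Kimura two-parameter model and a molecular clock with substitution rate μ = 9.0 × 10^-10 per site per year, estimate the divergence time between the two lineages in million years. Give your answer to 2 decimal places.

Under the Kimura two-parameter model, d = −½ ln(1 − 2P − Q) − ¼ ln(1 − 2Q).
1 − 2P − Q = 0.7093, giving −½ ln(0.7093) = 0.171738.
1 − 2Q = 0.9354, giving −¼ ln(0.9354) = 0.016695.
d = 0.171738 + 0.016695 = 0.188433.
Under a molecular clock d = 2μt, so t = d/(2μ) = 0.188433 / (2 × 9.0 × 10^-10) = 104.69 million years.

104.69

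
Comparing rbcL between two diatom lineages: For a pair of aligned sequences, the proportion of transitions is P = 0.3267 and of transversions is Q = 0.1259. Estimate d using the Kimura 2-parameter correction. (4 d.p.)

Under the Kimura two-parameter model, d = −½ ln(1 − 2P − Q) − ¼ ln(1 − 2Q).
1 − 2P − Q = 0.2207, giving −½ ln(0.2207) = 0.755475.
1 − 2Q = 0.7482, giving −¼ ln(0.7482) = 0.072521.
d = 0.755475 + 0.072521 = 0.827996.

0.8280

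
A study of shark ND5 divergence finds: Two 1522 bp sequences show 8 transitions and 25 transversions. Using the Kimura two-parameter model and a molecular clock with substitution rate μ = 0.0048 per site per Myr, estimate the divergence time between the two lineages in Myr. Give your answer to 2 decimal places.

P = 8/1522 ≈ 0.005256 and Q = 25/1522 ≈ 0.016426.
Under the Kimura two-parameter model, d = −½ ln(1 − 2P − Q) − ¼ ln(1 − 2Q).
1 − 2P − Q = 0.973062, giving −½ ln(0.973062) = 0.013654.
1 − 2Q = 0.967148, giving −¼ ln(0.967148) = 0.008351.
d = 0.013654 + 0.008351 = 0.022005.
Under a molecular clock d = 2μt, so t = d/(2μ) = 0.022005 / (2 × 0.0048) = 2.29 Myr.

2.29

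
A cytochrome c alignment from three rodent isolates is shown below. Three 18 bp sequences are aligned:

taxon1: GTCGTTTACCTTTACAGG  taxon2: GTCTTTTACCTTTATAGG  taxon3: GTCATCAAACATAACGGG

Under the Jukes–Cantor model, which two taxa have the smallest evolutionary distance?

taxon1 and taxon2

taxon1–taxon2: 2/18 differ, p = 0.111, d = 0.120.
taxon1–taxon3: 7/18 differ, p = 0.389, d = 0.548.
taxon2–taxon3: 8/18 differ, p = 0.444, d = 0.673.
The smallest distance is between taxon1 and taxon2.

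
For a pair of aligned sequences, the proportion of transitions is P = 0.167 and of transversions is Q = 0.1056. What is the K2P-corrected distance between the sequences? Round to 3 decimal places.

0.349

Under the Kimura two-parameter model, d = −½ ln(1 − 2P − Q) − ¼ ln(1 − 2Q).
1 − 2P − Q = 0.5604, giving −½ ln(0.5604) = 0.289552.
1 − 2Q = 0.7888, giving −¼ ln(0.7888) = 0.059311.
d = 0.289552 + 0.059311 = 0.348863.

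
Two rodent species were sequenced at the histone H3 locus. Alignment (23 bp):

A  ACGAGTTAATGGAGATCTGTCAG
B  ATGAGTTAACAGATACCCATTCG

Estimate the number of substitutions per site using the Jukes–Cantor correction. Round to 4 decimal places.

The sequences differ at 9 of 23 sites (2, 10, 11, 14, 16, 18, 19, 21, 22), so p = 9/23 ≈ 0.391304.
d = −(3/4) ln(1 − 4p/3) = −0.75 ln(1 − 0.521739) = −0.75 ln(0.478261)
  = −0.75 × (-0.737599) = 0.553199 substitutions/site.

0.5532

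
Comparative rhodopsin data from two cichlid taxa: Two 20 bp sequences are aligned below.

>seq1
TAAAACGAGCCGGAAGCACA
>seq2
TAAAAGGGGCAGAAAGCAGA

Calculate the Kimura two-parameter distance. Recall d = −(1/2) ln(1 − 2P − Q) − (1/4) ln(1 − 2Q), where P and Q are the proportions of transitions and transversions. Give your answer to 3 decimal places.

Of 20 sites, 2 differences are transitions and 3 are transversions, so P = 2/20 = 0.1 and Q = 3/20 = 0.15.
Under the Kimura two-parameter model, d = −½ ln(1 − 2P − Q) − ¼ ln(1 − 2Q).
1 − 2P − Q = 0.65, giving −½ ln(0.65) = 0.215391.
1 − 2Q = 0.7, giving −¼ ln(0.7) = 0.089169.
d = 0.215391 + 0.089169 = 0.304560.

0.305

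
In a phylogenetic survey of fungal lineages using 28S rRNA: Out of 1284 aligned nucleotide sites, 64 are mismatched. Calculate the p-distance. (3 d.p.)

p = 64/1284 = 0.049844… ≈ 0.050 (to 3 d.p.).

0.050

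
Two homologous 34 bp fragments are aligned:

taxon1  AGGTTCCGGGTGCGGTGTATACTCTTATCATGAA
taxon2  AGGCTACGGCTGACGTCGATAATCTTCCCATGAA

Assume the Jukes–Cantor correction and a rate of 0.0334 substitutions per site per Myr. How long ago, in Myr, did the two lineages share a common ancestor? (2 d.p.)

5.59

The sequences differ at 10 of 34 sites (4, 6, 10, 13, 14, 17, 18, 22, 27, 28), so p = 10/34 ≈ 0.294118.
d = −(3/4) ln(1 − 4p/3) = −0.75 ln(1 − 0.392157) = −0.75 ln(0.607843)
  = −0.75 × (-0.497839) = 0.373379 substitutions/site.
Under a molecular clock d = 2μt, so t = d/(2μ) = 0.373379 / (2 × 0.0334) = 5.59 Myr.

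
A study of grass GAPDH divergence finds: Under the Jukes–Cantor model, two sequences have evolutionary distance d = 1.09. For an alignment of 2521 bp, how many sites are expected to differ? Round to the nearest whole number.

1449

Invert JC69: p = (3/4)(1 − e^(−4d/3)) = 0.75 × (1 − e^(-1.453333)) = 0.75 × (1 − 0.233790) = 0.574658.
Expected differing sites = pL ≈ 0.574658 × 2521 = 1448.712818 ≈ 1449.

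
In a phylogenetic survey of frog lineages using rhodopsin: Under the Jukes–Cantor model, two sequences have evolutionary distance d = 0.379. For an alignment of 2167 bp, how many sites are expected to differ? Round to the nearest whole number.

Invert JC69: p = (3/4)(1 − e^(−4d/3)) = 0.75 × (1 − e^(-0.505333)) = 0.75 × (1 − 0.603305) = 0.297521.
Expected differing sites = pL ≈ 0.297521 × 2167 = 644.728007 ≈ 645.

645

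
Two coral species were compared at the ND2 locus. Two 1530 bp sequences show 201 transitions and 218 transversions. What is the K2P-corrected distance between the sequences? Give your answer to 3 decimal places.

P = 201/1530 ≈ 0.131373 and Q = 218/1530 ≈ 0.142484.
Under the Kimura two-parameter model, d = −½ ln(1 − 2P − Q) − ¼ ln(1 − 2Q).
1 − 2P − Q = 0.59477, giving −½ ln(0.59477) = 0.259790.
1 − 2Q = 0.715032, giving −¼ ln(0.715032) = 0.083857.
d = 0.259790 + 0.083857 = 0.343647.

0.344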